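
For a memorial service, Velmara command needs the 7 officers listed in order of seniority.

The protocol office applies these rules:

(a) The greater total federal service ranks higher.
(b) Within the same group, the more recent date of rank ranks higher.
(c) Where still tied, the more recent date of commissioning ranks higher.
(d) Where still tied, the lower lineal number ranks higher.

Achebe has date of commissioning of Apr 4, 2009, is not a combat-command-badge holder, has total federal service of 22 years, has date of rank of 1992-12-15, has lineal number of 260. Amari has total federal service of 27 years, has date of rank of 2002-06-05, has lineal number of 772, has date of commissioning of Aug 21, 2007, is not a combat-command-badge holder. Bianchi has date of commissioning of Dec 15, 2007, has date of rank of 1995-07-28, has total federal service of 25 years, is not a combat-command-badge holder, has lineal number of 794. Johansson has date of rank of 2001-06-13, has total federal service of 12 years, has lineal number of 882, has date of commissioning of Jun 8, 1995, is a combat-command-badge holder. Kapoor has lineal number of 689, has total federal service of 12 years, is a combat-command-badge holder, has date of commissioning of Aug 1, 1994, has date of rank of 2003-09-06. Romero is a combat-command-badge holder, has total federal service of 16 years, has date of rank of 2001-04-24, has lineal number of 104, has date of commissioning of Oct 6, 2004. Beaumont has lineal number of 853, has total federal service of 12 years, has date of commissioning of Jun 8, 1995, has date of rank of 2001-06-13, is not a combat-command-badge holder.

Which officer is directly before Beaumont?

Kapoor

By total federal service (higher first): Amari (27 years); then Bianchi (25 years); then Achebe (22 years); then Romero (16 years); then Kapoor, Beaumont and Johansson (each 12 years).
Among Kapoor, Beaumont and Johansson, by date of rank (later first): Kapoor (2003-09-06) before Beaumont and Johansson (2001-06-13).
Beaumont and Johansson both have date of commissioning Jun 8, 1995, so the next rule applies.
Among Beaumont and Johansson, by lineal number (lower first): Beaumont (853) before Johansson (882).
Order: Amari, Bianchi, Achebe, Romero, Kapoor, Beaumont, Johansson.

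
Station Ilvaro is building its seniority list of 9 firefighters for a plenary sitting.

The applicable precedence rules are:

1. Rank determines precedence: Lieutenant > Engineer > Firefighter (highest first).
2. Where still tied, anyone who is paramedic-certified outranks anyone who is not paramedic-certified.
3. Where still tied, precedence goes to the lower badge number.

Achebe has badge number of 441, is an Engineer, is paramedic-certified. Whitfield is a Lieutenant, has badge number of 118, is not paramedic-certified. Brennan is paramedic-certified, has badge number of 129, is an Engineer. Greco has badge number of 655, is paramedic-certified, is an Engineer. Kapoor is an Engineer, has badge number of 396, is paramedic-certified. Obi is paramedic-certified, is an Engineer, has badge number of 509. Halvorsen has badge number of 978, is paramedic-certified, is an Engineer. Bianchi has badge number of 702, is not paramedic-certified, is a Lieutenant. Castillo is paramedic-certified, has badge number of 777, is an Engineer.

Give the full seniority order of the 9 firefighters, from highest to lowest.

Whitfield, Bianchi, Brennan, Kapoor, Achebe, Obi, Greco, Castillo, Halvorsen

By rank: Whitfield and Bianchi (Lieutenant); then Brennan, Kapoor, Achebe, Obi, Greco, Castillo and Halvorsen (Engineer).
Whitfield and Bianchi are each not paramedic-certified, so the next rule applies.
Among Whitfield and Bianchi, by badge number (lower first): Whitfield (118) before Bianchi (702).
Brennan, Kapoor, Achebe, Obi, Greco, Castillo and Halvorsen are each paramedic-certified, so the next rule applies.
Among Brennan, Kapoor, Achebe, Obi, Greco, Castillo and Halvorsen, by badge number (lower first): Brennan (129) before Kapoor (396) before Achebe (441) before Obi (509) before Greco (655) before Castillo (777) before Halvorsen (978).
Full order: Whitfield, Bianchi, Brennan, Kapoor, Achebe, Obi, Greco, Castillo, Halvorsen.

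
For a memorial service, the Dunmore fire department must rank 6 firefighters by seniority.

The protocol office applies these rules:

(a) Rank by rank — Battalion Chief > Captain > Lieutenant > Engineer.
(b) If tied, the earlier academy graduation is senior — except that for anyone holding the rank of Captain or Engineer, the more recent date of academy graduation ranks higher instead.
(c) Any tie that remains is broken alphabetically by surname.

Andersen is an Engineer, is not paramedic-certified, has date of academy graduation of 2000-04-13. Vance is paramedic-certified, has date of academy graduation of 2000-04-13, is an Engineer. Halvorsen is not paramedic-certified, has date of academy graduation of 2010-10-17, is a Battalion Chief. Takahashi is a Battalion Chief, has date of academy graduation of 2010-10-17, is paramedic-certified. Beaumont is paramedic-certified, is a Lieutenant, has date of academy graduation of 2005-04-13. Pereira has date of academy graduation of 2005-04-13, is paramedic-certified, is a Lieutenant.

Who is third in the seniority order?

By rank: Halvorsen and Takahashi (Battalion Chief); then Beaumont and Pereira (Lieutenant); then Andersen and Vance (Engineer).
Halvorsen and Takahashi both have date of academy graduation 2010-10-17, so the next rule applies.
Among Halvorsen and Takahashi, alphabetically by surname: Halvorsen before Takahashi.
Beaumont and Pereira both have date of academy graduation 2005-04-13, so the next rule applies.
Among Beaumont and Pereira, alphabetically by surname: Beaumont before Pereira.
Andersen and Vance both have date of academy graduation 2000-04-13, so the next rule applies.
Among Andersen and Vance, alphabetically by surname: Andersen before Vance.
Order: Halvorsen, Takahashi, Beaumont, Pereira, Andersen, Vance.

Beaumont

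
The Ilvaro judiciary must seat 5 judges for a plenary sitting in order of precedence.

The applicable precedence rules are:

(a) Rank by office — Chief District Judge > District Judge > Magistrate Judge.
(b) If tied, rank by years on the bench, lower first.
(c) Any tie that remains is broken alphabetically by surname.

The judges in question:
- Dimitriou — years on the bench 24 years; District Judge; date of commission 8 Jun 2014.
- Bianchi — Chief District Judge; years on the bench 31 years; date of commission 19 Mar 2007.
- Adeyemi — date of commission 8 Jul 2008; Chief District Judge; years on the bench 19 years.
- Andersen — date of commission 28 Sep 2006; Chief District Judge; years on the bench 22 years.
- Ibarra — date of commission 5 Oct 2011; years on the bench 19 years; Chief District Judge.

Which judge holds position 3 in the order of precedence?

Andersen

By office: Adeyemi, Ibarra, Andersen and Bianchi (Chief District Judge); then Dimitriou (District Judge).
Among Adeyemi, Ibarra, Andersen and Bianchi, by years on the bench (lower first): Adeyemi and Ibarra (19 years) before Andersen (22 years) before Bianchi (31 years).
Among Adeyemi and Ibarra, alphabetically by surname: Adeyemi before Ibarra.
Order: Adeyemi, Ibarra, Andersen, Bianchi, Dimitriou.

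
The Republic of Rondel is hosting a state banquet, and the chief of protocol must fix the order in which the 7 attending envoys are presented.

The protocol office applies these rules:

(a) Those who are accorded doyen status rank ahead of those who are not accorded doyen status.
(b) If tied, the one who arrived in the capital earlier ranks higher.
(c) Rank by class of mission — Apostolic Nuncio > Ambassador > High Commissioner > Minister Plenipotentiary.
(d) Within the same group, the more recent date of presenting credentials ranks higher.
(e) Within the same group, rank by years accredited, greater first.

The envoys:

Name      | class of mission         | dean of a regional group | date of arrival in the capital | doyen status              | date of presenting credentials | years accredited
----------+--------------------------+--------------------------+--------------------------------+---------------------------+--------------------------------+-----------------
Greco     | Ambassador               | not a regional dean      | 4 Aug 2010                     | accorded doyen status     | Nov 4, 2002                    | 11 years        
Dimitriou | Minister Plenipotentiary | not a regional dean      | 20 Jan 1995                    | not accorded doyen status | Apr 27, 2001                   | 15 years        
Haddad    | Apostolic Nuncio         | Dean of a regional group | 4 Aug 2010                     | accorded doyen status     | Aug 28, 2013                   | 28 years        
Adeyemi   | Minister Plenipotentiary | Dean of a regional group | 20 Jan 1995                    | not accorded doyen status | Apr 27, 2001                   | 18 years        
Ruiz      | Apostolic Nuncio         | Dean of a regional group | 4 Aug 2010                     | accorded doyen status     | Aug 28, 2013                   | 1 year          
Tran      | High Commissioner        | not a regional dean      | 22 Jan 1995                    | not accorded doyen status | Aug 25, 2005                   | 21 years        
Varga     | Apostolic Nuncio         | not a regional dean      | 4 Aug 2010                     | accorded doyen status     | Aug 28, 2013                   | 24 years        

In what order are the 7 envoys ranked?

Haddad, Varga, Ruiz, Greco, Adeyemi, Dimitriou, Tran

By the first rule: Haddad, Varga, Ruiz and Greco (each accorded doyen status); then Adeyemi, Dimitriou and Tran (each not accorded doyen status).
Haddad, Varga, Ruiz and Greco all have date of arrival in the capital 4 Aug 2010, so the next rule applies.
Among Haddad, Varga, Ruiz and Greco, by class of mission: Haddad, Varga and Ruiz (Apostolic Nuncio) before Greco (Ambassador).
Haddad, Varga and Ruiz all have date of presenting credentials Aug 28, 2013, so the next rule applies.
Among Haddad, Varga and Ruiz, by years accredited (higher first): Haddad (28 years) before Varga (24 years) before Ruiz (1 year).
Among Adeyemi, Dimitriou and Tran, by date of arrival in the capital (earlier first): Adeyemi and Dimitriou (20 Jan 1995) before Tran (22 Jan 1995).
Adeyemi and Dimitriou are each Minister Plenipotentiary, so the next rule applies.
Adeyemi and Dimitriou both have date of presenting credentials Apr 27, 2001, so the next rule applies.
Among Adeyemi and Dimitriou, by years accredited (higher first): Adeyemi (18 years) before Dimitriou (15 years).
Full order: Haddad, Varga, Ruiz, Greco, Adeyemi, Dimitriou, Tran.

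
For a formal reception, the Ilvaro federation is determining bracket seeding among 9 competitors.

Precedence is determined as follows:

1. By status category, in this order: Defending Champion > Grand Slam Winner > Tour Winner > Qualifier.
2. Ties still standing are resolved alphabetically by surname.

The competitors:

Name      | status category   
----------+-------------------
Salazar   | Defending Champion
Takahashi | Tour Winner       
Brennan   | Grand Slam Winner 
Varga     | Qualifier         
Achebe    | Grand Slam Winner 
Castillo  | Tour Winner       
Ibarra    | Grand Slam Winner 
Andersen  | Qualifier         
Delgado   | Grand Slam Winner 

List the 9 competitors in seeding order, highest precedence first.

Salazar, Achebe, Brennan, Delgado, Ibarra, Castillo, Takahashi, Andersen, Varga

By status category: Salazar (Defending Champion); then Achebe, Brennan, Delgado and Ibarra (Grand Slam Winner); then Castillo and Takahashi (Tour Winner); then Andersen and Varga (Qualifier).
Among Achebe, Brennan, Delgado and Ibarra, alphabetically by surname: Achebe before Brennan before Delgado before Ibarra.
Among Castillo and Takahashi, alphabetically by surname: Castillo before Takahashi.
Among Andersen and Varga, alphabetically by surname: Andersen before Varga.
Full order: Salazar, Achebe, Brennan, Delgado, Ibarra, Castillo, Takahashi, Andersen, Varga.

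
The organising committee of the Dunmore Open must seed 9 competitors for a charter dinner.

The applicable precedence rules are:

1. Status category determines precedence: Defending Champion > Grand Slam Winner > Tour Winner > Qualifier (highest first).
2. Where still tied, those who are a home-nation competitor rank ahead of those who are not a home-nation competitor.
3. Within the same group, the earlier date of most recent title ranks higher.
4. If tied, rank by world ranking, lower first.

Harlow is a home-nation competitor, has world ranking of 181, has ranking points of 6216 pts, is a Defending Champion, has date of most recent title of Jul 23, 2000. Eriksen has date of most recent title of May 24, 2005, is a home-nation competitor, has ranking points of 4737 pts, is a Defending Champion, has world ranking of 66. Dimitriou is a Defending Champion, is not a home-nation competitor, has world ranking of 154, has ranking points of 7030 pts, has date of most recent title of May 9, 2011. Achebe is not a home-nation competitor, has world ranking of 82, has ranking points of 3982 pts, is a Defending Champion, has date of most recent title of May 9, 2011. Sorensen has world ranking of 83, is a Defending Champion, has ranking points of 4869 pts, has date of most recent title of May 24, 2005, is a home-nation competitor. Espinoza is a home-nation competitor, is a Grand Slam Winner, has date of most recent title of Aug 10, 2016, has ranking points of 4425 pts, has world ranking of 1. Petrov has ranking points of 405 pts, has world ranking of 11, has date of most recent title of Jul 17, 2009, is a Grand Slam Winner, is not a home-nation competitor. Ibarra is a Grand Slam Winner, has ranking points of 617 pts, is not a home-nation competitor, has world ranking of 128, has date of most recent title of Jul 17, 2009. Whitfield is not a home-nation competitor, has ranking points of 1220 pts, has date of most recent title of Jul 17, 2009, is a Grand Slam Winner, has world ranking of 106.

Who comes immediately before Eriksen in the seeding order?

By status category: Harlow, Eriksen, Sorensen, Achebe and Dimitriou (Defending Champion); then Espinoza, Petrov, Whitfield and Ibarra (Grand Slam Winner).
Among Harlow, Eriksen, Sorensen, Achebe and Dimitriou, a home-nation competitor before not a home-nation competitor: Harlow, Eriksen and Sorensen (a home-nation competitor) before Achebe and Dimitriou (not a home-nation competitor).
Among Harlow, Eriksen and Sorensen, by date of most recent title (earlier first): Harlow (Jul 23, 2000) before Eriksen and Sorensen (May 24, 2005).
Among Eriksen and Sorensen, by world ranking (lower first): Eriksen (66) before Sorensen (83).
Achebe and Dimitriou both have date of most recent title May 9, 2011, so the next rule applies.
Among Achebe and Dimitriou, by world ranking (lower first): Achebe (82) before Dimitriou (154).
Among Espinoza, Petrov, Whitfield and Ibarra, a home-nation competitor before not a home-nation competitor: Espinoza (a home-nation competitor) before Petrov, Whitfield and Ibarra (not a home-nation competitor).
Petrov, Whitfield and Ibarra all have date of most recent title Jul 17, 2009, so the next rule applies.
Among Petrov, Whitfield and Ibarra, by world ranking (lower first): Petrov (11) before Whitfield (106) before Ibarra (128).
Order: Harlow, Eriksen, Sorensen, Achebe, Dimitriou, Espinoza, Petrov, Whitfield, Ibarra.

Harlow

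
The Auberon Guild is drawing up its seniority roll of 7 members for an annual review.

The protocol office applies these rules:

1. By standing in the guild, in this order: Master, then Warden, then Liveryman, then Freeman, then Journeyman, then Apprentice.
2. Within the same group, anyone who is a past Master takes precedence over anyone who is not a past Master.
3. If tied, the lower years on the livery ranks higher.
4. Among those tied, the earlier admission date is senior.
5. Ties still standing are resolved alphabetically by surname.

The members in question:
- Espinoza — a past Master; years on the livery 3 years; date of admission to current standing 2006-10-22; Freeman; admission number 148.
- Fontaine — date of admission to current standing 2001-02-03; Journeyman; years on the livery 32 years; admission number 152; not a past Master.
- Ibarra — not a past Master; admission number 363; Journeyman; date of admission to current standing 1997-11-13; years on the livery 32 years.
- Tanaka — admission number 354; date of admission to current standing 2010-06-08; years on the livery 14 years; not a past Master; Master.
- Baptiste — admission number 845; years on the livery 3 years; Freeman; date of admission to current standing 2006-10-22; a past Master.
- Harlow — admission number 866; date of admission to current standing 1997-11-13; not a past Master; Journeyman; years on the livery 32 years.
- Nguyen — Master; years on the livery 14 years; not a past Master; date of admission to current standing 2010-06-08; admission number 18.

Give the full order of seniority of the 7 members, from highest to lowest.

Nguyen, Tanaka, Baptiste, Espinoza, Harlow, Ibarra, Fontaine

By standing in the guild: Nguyen and Tanaka (Master); then Baptiste and Espinoza (Freeman); then Harlow, Ibarra and Fontaine (Journeyman).
Nguyen and Tanaka are each not a past Master, so the next rule applies.
Nguyen and Tanaka both have years on the livery 14 years, so the next rule applies.
Nguyen and Tanaka both have date of admission to current standing 2010-06-08, so the next rule applies.
Among Nguyen and Tanaka, alphabetically by surname: Nguyen before Tanaka.
Baptiste and Espinoza are each a past Master, so the next rule applies.
Baptiste and Espinoza both have years on the livery 3 years, so the next rule applies.
Baptiste and Espinoza both have date of admission to current standing 2006-10-22, so the next rule applies.
Among Baptiste and Espinoza, alphabetically by surname: Baptiste before Espinoza.
Harlow, Ibarra and Fontaine are each not a past Master, so the next rule applies.
Harlow, Ibarra and Fontaine all have years on the livery 32 years, so the next rule applies.
Among Harlow, Ibarra and Fontaine, by date of admission to current standing (earlier first): Harlow and Ibarra (1997-11-13) before Fontaine (2001-02-03).
Among Harlow and Ibarra, alphabetically by surname: Harlow before Ibarra.
Full order: Nguyen, Tanaka, Baptiste, Espinoza, Harlow, Ibarra, Fontaine.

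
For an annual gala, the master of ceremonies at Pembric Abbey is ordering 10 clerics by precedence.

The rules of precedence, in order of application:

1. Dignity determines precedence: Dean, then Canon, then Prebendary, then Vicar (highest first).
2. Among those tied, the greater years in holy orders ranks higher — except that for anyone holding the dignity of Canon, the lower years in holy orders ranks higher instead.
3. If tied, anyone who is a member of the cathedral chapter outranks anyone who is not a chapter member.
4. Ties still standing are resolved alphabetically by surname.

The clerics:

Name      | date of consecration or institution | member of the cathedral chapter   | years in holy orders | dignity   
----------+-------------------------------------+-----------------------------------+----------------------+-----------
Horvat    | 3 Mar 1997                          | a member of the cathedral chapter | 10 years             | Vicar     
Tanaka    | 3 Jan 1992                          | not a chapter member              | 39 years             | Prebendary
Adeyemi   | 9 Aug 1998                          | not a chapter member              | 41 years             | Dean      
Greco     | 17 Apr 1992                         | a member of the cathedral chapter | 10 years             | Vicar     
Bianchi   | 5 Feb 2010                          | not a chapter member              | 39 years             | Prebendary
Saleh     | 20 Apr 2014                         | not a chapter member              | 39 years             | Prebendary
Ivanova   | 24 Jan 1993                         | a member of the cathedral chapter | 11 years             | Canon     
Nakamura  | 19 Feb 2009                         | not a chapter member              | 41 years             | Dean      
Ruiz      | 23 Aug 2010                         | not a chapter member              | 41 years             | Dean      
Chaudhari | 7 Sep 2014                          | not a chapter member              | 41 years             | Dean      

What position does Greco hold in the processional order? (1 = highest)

By dignity: Adeyemi, Chaudhari, Nakamura and Ruiz (Dean); then Ivanova (Canon); then Bianchi, Saleh and Tanaka (Prebendary); then Greco and Horvat (Vicar).
Adeyemi, Chaudhari, Nakamura and Ruiz all have years in holy orders 41 years, so the next rule applies.
Adeyemi, Chaudhari, Nakamura and Ruiz are each not a chapter member, so the next rule applies.
Among Adeyemi, Chaudhari, Nakamura and Ruiz, alphabetically by surname: Adeyemi before Chaudhari before Nakamura before Ruiz.
Bianchi, Saleh and Tanaka all have years in holy orders 39 years, so the next rule applies.
Bianchi, Saleh and Tanaka are each not a chapter member, so the next rule applies.
Among Bianchi, Saleh and Tanaka, alphabetically by surname: Bianchi before Saleh before Tanaka.
Greco and Horvat both have years in holy orders 10 years, so the next rule applies.
Greco and Horvat are each a member of the cathedral chapter, so the next rule applies.
Among Greco and Horvat, alphabetically by surname: Greco before Horvat.
Order: Adeyemi, Chaudhari, Nakamura, Ruiz, Ivanova, Bianchi, Saleh, Tanaka, Greco, Horvat. So position 9.

9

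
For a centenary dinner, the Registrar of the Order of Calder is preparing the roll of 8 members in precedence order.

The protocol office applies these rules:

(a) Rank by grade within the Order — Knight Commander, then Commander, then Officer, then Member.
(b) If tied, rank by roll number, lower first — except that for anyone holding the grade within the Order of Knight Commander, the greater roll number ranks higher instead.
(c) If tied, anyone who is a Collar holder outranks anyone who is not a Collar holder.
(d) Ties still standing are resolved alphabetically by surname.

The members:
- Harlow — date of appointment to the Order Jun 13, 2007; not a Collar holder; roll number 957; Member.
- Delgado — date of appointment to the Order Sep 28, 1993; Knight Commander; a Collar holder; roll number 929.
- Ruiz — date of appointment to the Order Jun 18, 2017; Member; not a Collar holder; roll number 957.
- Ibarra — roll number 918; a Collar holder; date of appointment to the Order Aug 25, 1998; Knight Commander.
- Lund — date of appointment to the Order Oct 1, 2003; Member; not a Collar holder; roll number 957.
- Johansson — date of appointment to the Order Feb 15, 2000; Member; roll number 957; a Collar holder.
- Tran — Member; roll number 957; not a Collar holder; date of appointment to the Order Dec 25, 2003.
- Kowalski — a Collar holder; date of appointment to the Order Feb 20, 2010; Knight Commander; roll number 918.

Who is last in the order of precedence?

Tran

By grade within the Order: Delgado, Ibarra and Kowalski (Knight Commander); then Johansson, Harlow, Lund, Ruiz and Tran (Member).
Among Delgado, Ibarra and Kowalski, by roll number (higher first) (reversed rule for this group): Delgado (929) before Ibarra and Kowalski (918).
Ibarra and Kowalski are each a Collar holder, so the next rule applies.
Among Ibarra and Kowalski, alphabetically by surname: Ibarra before Kowalski.
Johansson, Harlow, Lund, Ruiz and Tran all have roll number 957, so the next rule applies.
Among Johansson, Harlow, Lund, Ruiz and Tran, a Collar holder before not a Collar holder: Johansson (a Collar holder) before Harlow, Lund, Ruiz and Tran (not a Collar holder).
Among Harlow, Lund, Ruiz and Tran, alphabetically by surname: Harlow before Lund before Ruiz before Tran.
Order: Delgado, Ibarra, Kowalski, Johansson, Harlow, Lund, Ruiz, Tran.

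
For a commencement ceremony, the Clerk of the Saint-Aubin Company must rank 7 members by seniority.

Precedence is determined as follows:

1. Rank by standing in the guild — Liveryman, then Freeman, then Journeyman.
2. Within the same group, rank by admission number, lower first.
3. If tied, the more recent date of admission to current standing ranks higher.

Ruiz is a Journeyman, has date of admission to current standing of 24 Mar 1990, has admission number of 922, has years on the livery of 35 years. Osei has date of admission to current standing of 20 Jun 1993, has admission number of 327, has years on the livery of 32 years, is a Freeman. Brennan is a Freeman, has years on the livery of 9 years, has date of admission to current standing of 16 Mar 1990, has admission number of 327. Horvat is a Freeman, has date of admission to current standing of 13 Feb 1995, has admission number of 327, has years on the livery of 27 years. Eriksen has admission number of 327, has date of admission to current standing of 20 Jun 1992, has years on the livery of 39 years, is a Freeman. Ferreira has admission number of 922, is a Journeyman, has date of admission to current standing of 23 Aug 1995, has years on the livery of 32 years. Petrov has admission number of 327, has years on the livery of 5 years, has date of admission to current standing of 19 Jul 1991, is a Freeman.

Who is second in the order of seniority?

By standing in the guild: Horvat, Osei, Eriksen, Petrov and Brennan (Freeman); then Ferreira and Ruiz (Journeyman).
Horvat, Osei, Eriksen, Petrov and Brennan all have admission number 327, so the next rule applies.
Among Horvat, Osei, Eriksen, Petrov and Brennan, by date of admission to current standing (later first): Horvat (13 Feb 1995) before Osei (20 Jun 1993) before Eriksen (20 Jun 1992) before Petrov (19 Jul 1991) before Brennan (16 Mar 1990).
Ferreira and Ruiz both have admission number 922, so the next rule applies.
Among Ferreira and Ruiz, by date of admission to current standing (later first): Ferreira (23 Aug 1995) before Ruiz (24 Mar 1990).
Order: Horvat, Osei, Eriksen, Petrov, Brennan, Ferreira, Ruiz.

Osei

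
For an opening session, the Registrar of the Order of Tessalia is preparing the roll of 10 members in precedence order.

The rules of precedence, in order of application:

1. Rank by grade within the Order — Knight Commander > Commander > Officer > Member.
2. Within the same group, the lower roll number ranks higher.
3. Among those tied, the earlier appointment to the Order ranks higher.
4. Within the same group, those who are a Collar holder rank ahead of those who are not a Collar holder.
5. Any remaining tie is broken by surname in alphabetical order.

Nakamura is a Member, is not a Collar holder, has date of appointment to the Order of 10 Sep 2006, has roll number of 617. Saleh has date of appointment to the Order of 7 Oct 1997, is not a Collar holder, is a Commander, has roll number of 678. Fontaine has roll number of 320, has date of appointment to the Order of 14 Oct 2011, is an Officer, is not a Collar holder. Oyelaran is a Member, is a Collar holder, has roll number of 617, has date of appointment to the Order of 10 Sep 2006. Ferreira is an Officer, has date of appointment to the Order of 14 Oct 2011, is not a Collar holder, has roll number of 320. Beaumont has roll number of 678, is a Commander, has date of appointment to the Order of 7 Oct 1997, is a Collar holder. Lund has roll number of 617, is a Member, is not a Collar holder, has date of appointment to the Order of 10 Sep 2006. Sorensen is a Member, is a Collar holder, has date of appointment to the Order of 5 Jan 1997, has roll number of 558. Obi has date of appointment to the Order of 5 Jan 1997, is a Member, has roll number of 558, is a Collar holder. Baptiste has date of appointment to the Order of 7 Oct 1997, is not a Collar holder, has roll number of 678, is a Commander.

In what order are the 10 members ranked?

By grade within the Order: Beaumont, Baptiste and Saleh (Commander); then Ferreira and Fontaine (Officer); then Obi, Sorensen, Oyelaran, Lund and Nakamura (Member).
Beaumont, Baptiste and Saleh all have roll number 678, so the next rule applies.
Beaumont, Baptiste and Saleh all have date of appointment to the Order 7 Oct 1997, so the next rule applies.
Among Beaumont, Baptiste and Saleh, a Collar holder before not a Collar holder: Beaumont (a Collar holder) before Baptiste and Saleh (not a Collar holder).
Among Baptiste and Saleh, alphabetically by surname: Baptiste before Saleh.
Ferreira and Fontaine both have roll number 320, so the next rule applies.
Ferreira and Fontaine both have date of appointment to the Order 14 Oct 2011, so the next rule applies.
Ferreira and Fontaine are each not a Collar holder, so the next rule applies.
Among Ferreira and Fontaine, alphabetically by surname: Ferreira before Fontaine.
Among Obi, Sorensen, Oyelaran, Lund and Nakamura, by roll number (lower first): Obi and Sorensen (558) before Oyelaran, Lund and Nakamura (617).
Obi and Sorensen both have date of appointment to the Order 5 Jan 1997, so the next rule applies.
Obi and Sorensen are each a Collar holder, so the next rule applies.
Among Obi and Sorensen, alphabetically by surname: Obi before Sorensen.
Oyelaran, Lund and Nakamura all have date of appointment to the Order 10 Sep 2006, so the next rule applies.
Among Oyelaran, Lund and Nakamura, a Collar holder before not a Collar holder: Oyelaran (a Collar holder) before Lund and Nakamura (not a Collar holder).
Among Lund and Nakamura, alphabetically by surname: Lund before Nakamura.
Full order: Beaumont, Baptiste, Saleh, Ferreira, Fontaine, Obi, Sorensen, Oyelaran, Lund, Nakamura.

Beaumont, Baptiste, Saleh, Ferreira, Fontaine, Obi, Sorensen, Oyelaran, Lund, Nakamura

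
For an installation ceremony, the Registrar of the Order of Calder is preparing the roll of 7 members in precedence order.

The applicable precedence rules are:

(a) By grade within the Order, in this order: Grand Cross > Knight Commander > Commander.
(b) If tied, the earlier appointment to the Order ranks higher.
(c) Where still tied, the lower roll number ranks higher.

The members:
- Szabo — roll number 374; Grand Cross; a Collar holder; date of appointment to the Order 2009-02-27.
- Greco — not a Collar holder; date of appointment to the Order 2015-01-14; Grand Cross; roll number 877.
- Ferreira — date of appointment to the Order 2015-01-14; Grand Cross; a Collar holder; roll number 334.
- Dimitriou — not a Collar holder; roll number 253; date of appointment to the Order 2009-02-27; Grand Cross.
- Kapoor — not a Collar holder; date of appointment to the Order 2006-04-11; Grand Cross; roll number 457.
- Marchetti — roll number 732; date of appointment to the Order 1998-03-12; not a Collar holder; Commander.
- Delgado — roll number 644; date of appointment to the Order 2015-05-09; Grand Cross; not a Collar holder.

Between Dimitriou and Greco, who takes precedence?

By grade within the Order: Kapoor, Dimitriou, Szabo, Ferreira, Greco and Delgado (Grand Cross); then Marchetti (Commander).
Among Kapoor, Dimitriou, Szabo, Ferreira, Greco and Delgado, by date of appointment to the Order (earlier first): Kapoor (2006-04-11) before Dimitriou and Szabo (2009-02-27) before Ferreira and Greco (2015-01-14) before Delgado (2015-05-09).
Among Dimitriou and Szabo, by roll number (lower first): Dimitriou (253) before Szabo (374).
Among Ferreira and Greco, by roll number (lower first): Ferreira (334) before Greco (877).
So Dimitriou takes precedence.

Dimitriou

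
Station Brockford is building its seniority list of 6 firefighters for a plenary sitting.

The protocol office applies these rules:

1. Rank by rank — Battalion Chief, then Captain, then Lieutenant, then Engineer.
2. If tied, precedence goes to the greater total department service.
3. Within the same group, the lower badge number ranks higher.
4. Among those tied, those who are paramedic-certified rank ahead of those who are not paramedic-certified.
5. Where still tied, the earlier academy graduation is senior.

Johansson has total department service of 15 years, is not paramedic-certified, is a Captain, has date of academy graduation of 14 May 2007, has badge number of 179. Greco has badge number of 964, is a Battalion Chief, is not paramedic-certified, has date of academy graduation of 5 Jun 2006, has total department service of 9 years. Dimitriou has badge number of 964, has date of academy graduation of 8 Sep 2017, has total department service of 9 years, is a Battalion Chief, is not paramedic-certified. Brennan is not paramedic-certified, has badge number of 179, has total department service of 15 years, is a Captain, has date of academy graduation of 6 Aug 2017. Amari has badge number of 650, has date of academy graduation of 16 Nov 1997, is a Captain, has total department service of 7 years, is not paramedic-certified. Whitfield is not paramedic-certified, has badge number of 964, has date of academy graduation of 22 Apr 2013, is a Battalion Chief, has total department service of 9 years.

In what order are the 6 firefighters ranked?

By rank: Greco, Whitfield and Dimitriou (Battalion Chief); then Johansson, Brennan and Amari (Captain).
Greco, Whitfield and Dimitriou all have total department service 9 years, so the next rule applies.
Greco, Whitfield and Dimitriou all have badge number 964, so the next rule applies.
Greco, Whitfield and Dimitriou are each not paramedic-certified, so the next rule applies.
Among Greco, Whitfield and Dimitriou, by date of academy graduation (earlier first): Greco (5 Jun 2006) before Whitfield (22 Apr 2013) before Dimitriou (8 Sep 2017).
Among Johansson, Brennan and Amari, by total department service (higher first): Johansson and Brennan (15 years) before Amari (7 years).
Johansson and Brennan both have badge number 179, so the next rule applies.
Johansson and Brennan are each not paramedic-certified, so the next rule applies.
Among Johansson and Brennan, by date of academy graduation (earlier first): Johansson (14 May 2007) before Brennan (6 Aug 2017).
Full order: Greco, Whitfield, Dimitriou, Johansson, Brennan, Amari.

Greco, Whitfield, Dimitriou, Johansson, Brennan, Amari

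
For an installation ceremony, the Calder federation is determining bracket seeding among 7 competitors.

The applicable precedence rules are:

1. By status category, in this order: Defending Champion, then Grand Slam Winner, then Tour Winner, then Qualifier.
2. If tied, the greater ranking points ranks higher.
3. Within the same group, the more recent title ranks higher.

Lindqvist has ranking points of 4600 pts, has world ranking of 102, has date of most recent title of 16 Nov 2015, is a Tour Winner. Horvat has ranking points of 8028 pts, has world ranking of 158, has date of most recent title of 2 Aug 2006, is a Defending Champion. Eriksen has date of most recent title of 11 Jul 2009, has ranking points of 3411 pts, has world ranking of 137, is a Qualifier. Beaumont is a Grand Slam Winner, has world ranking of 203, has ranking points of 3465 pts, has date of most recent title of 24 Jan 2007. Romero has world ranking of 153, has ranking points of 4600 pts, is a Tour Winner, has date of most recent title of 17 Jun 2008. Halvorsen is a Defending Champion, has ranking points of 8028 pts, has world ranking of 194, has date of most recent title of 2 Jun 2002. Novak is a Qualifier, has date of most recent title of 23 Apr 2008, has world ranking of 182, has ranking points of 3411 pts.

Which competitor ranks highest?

By status category: Horvat and Halvorsen (Defending Champion); then Beaumont (Grand Slam Winner); then Lindqvist and Romero (Tour Winner); then Eriksen and Novak (Qualifier).
Horvat and Halvorsen both have ranking points 8028 pts, so the next rule applies.
Among Horvat and Halvorsen, by date of most recent title (later first): Horvat (2 Aug 2006) before Halvorsen (2 Jun 2002).
Lindqvist and Romero both have ranking points 4600 pts, so the next rule applies.
Among Lindqvist and Romero, by date of most recent title (later first): Lindqvist (16 Nov 2015) before Romero (17 Jun 2008).
Eriksen and Novak both have ranking points 3411 pts, so the next rule applies.
Among Eriksen and Novak, by date of most recent title (later first): Eriksen (11 Jul 2009) before Novak (23 Apr 2008).
Order: Horvat, Halvorsen, Beaumont, Lindqvist, Romero, Eriksen, Novak.

Horvat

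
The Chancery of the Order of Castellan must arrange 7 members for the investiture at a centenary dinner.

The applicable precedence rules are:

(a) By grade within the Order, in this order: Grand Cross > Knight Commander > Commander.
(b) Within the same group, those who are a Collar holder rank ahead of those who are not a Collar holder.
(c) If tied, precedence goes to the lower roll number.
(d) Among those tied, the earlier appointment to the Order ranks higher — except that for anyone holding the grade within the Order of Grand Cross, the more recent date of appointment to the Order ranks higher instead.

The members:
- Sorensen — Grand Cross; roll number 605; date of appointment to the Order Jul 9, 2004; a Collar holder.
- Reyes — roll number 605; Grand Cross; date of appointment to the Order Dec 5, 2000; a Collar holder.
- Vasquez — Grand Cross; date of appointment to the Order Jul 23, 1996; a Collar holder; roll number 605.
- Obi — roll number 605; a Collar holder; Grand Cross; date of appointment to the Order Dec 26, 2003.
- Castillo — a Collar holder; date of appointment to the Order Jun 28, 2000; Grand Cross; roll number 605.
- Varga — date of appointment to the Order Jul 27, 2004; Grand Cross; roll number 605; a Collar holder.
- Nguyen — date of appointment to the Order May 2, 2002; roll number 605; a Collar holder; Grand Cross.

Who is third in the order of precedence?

By grade within the Order: Varga, Sorensen, Obi, Nguyen, Reyes, Castillo and Vasquez (Grand Cross).
Varga, Sorensen, Obi, Nguyen, Reyes, Castillo and Vasquez are each a Collar holder, so the next rule applies.
Varga, Sorensen, Obi, Nguyen, Reyes, Castillo and Vasquez all have roll number 605, so the next rule applies.
Among Varga, Sorensen, Obi, Nguyen, Reyes, Castillo and Vasquez, by date of appointment to the Order (later first) (reversed rule for this group): Varga (Jul 27, 2004) before Sorensen (Jul 9, 2004) before Obi (Dec 26, 2003) before Nguyen (May 2, 2002) before Reyes (Dec 5, 2000) before Castillo (Jun 28, 2000) before Vasquez (Jul 23, 1996).
Order: Varga, Sorensen, Obi, Nguyen, Reyes, Castillo, Vasquez.

Obi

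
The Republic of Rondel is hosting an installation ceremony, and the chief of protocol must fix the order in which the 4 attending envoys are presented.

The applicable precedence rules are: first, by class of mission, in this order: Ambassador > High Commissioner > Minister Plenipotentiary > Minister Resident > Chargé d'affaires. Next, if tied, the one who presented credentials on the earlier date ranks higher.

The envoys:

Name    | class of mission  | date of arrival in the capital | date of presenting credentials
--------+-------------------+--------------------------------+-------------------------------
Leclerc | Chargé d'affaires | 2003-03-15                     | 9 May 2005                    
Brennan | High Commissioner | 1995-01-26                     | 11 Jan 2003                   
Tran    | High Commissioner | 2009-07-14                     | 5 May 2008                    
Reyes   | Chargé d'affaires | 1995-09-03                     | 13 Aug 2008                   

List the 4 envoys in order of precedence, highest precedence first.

Brennan, Tran, Leclerc, Reyes

By class of mission: Brennan and Tran (High Commissioner); then Leclerc and Reyes (Chargé d'affaires).
Among Brennan and Tran, by date of presenting credentials (earlier first): Brennan (11 Jan 2003) before Tran (5 May 2008).
Among Leclerc and Reyes, by date of presenting credentials (earlier first): Leclerc (9 May 2005) before Reyes (13 Aug 2008).
Full order: Brennan, Tran, Leclerc, Reyes.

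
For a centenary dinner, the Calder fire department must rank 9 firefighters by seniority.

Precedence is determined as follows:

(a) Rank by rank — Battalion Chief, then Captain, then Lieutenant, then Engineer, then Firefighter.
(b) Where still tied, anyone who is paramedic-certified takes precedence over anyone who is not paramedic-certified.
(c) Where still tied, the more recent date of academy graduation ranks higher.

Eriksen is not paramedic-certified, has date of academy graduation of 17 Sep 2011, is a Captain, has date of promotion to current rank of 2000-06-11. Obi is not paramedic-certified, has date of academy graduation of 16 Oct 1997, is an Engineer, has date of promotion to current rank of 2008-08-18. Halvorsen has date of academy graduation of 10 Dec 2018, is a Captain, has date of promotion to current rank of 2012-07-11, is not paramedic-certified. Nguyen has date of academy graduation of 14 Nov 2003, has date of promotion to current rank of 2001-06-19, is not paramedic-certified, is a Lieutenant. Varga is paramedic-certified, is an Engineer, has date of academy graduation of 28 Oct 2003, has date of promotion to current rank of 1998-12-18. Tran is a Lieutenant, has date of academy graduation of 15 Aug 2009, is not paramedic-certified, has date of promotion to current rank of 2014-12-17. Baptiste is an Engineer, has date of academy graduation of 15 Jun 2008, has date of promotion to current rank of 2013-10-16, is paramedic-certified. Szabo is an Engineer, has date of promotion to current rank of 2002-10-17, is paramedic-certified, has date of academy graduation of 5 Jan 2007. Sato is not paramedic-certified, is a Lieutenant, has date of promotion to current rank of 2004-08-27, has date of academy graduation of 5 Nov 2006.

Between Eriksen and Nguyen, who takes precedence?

By rank: Halvorsen and Eriksen (Captain); then Tran, Sato and Nguyen (Lieutenant); then Baptiste, Szabo, Varga and Obi (Engineer).
Halvorsen and Eriksen are each not paramedic-certified, so the next rule applies.
Among Halvorsen and Eriksen, by date of academy graduation (later first): Halvorsen (10 Dec 2018) before Eriksen (17 Sep 2011).
Tran, Sato and Nguyen are each not paramedic-certified, so the next rule applies.
Among Tran, Sato and Nguyen, by date of academy graduation (later first): Tran (15 Aug 2009) before Sato (5 Nov 2006) before Nguyen (14 Nov 2003).
Among Baptiste, Szabo, Varga and Obi, paramedic-certified before not paramedic-certified: Baptiste, Szabo and Varga (paramedic-certified) before Obi (not paramedic-certified).
Among Baptiste, Szabo and Varga, by date of academy graduation (later first): Baptiste (15 Jun 2008) before Szabo (5 Jan 2007) before Varga (28 Oct 2003).
So Eriksen takes precedence.

Eriksen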